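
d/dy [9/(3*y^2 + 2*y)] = 18*(-3*y - 1)/(y^2*(3*y + 2)^2)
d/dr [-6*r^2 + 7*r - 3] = 7 - 12*r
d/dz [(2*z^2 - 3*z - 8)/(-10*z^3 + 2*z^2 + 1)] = (20*z^4 - 60*z^3 - 234*z^2 + 36*z - 3)/(100*z^6 - 40*z^5 + 4*z^4 - 20*z^3 + 4*z^2 + 1)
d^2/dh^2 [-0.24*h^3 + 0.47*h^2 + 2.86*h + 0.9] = 0.94 - 1.44*h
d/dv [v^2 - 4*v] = 2*v - 4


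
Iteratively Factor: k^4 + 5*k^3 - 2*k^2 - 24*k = (k - 2)*(k^3 + 7*k^2 + 12*k) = (k - 2)*(k + 4)*(k^2 + 3*k) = k*(k - 2)*(k + 4)*(k + 3)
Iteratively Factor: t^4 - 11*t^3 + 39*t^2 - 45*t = (t - 3)*(t^3 - 8*t^2 + 15*t) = (t - 3)^2*(t^2 - 5*t) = t*(t - 3)^2*(t - 5)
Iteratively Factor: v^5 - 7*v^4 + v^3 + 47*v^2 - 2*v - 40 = (v - 1)*(v^4 - 6*v^3 - 5*v^2 + 42*v + 40) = (v - 4)*(v - 1)*(v^3 - 2*v^2 - 13*v - 10) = (v - 5)*(v - 4)*(v - 1)*(v^2 + 3*v + 2) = (v - 5)*(v - 4)*(v - 1)*(v + 1)*(v + 2)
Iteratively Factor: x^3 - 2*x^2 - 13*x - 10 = (x + 1)*(x^2 - 3*x - 10) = (x + 1)*(x + 2)*(x - 5)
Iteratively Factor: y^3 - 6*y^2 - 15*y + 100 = (y - 5)*(y^2 - y - 20) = (y - 5)^2*(y + 4)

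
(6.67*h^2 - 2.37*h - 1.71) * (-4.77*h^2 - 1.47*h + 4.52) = -31.8159*h^4 + 1.5*h^3 + 41.789*h^2 - 8.1987*h - 7.7292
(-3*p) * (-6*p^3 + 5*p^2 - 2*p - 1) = 18*p^4 - 15*p^3 + 6*p^2 + 3*p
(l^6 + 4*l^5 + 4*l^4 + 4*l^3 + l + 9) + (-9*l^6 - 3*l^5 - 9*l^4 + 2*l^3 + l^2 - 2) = -8*l^6 + l^5 - 5*l^4 + 6*l^3 + l^2 + l + 7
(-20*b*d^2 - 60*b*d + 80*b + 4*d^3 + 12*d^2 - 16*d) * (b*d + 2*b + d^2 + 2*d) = -20*b^2*d^3 - 100*b^2*d^2 - 40*b^2*d + 160*b^2 - 16*b*d^4 - 80*b*d^3 - 32*b*d^2 + 128*b*d + 4*d^5 + 20*d^4 + 8*d^3 - 32*d^2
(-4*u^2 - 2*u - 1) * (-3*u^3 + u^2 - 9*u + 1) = 12*u^5 + 2*u^4 + 37*u^3 + 13*u^2 + 7*u - 1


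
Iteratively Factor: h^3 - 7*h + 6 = (h - 1)*(h^2 + h - 6) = (h - 1)*(h + 3)*(h - 2)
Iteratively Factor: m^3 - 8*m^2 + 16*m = (m)*(m^2 - 8*m + 16) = m*(m - 4)*(m - 4)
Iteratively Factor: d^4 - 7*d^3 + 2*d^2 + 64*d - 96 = (d - 4)*(d^3 - 3*d^2 - 10*d + 24) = (d - 4)^2*(d^2 + d - 6) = (d - 4)^2*(d + 3)*(d - 2)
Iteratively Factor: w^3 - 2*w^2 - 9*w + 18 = (w + 3)*(w^2 - 5*w + 6) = (w - 2)*(w + 3)*(w - 3)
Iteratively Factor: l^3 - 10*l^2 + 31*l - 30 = (l - 5)*(l^2 - 5*l + 6) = (l - 5)*(l - 2)*(l - 3)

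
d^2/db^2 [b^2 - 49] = 2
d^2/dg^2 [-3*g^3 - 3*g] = -18*g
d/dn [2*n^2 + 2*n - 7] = 4*n + 2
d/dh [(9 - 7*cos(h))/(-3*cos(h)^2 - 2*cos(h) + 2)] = (21*cos(h)^2 - 54*cos(h) - 4)*sin(h)/(-3*sin(h)^2 + 2*cos(h) + 1)^2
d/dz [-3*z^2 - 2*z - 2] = -6*z - 2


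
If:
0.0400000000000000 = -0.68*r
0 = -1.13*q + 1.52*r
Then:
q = -0.08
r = -0.06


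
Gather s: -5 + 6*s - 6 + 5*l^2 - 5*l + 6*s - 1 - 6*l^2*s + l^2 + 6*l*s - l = 6*l^2 - 6*l + s*(-6*l^2 + 6*l + 12) - 12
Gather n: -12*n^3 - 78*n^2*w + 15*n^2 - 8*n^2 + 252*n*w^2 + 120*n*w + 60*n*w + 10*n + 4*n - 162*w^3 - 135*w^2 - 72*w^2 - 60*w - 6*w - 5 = -12*n^3 + n^2*(7 - 78*w) + n*(252*w^2 + 180*w + 14) - 162*w^3 - 207*w^2 - 66*w - 5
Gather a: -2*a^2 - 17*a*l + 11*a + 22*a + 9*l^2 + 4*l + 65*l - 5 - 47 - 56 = -2*a^2 + a*(33 - 17*l) + 9*l^2 + 69*l - 108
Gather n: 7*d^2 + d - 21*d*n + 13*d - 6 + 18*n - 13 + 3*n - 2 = 7*d^2 + 14*d + n*(21 - 21*d) - 21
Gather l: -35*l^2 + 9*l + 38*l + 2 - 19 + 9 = -35*l^2 + 47*l - 8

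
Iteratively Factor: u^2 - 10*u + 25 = (u - 5)*(u - 5)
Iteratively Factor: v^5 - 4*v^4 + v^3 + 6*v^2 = (v + 1)*(v^4 - 5*v^3 + 6*v^2) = (v - 3)*(v + 1)*(v^3 - 2*v^2) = v*(v - 3)*(v + 1)*(v^2 - 2*v) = v^2*(v - 3)*(v + 1)*(v - 2)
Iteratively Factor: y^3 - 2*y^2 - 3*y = (y - 3)*(y^2 + y) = (y - 3)*(y + 1)*(y)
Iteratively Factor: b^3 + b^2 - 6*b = (b - 2)*(b^2 + 3*b) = b*(b - 2)*(b + 3)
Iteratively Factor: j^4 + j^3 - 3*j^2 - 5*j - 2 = (j + 1)*(j^3 - 3*j - 2) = (j + 1)^2*(j^2 - j - 2) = (j - 2)*(j + 1)^2*(j + 1)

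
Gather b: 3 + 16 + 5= 24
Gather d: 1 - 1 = 0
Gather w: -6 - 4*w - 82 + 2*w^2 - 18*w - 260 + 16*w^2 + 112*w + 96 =18*w^2 + 90*w - 252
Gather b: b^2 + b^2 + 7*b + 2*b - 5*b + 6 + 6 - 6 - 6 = 2*b^2 + 4*b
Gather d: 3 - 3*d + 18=21 - 3*d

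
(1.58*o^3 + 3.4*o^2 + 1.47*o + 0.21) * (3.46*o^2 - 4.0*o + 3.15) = 5.4668*o^5 + 5.444*o^4 - 3.5368*o^3 + 5.5566*o^2 + 3.7905*o + 0.6615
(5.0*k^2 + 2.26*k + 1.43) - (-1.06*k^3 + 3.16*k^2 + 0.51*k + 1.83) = 1.06*k^3 + 1.84*k^2 + 1.75*k - 0.4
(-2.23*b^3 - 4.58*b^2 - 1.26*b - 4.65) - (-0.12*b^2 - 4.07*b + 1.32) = -2.23*b^3 - 4.46*b^2 + 2.81*b - 5.97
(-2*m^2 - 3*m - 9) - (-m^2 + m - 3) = -m^2 - 4*m - 6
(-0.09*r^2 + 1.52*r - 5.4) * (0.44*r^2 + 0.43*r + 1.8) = -0.0396*r^4 + 0.6301*r^3 - 1.8844*r^2 + 0.414*r - 9.72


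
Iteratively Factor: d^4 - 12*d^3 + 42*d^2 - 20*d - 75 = (d - 3)*(d^3 - 9*d^2 + 15*d + 25) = (d - 5)*(d - 3)*(d^2 - 4*d - 5) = (d - 5)^2*(d - 3)*(d + 1)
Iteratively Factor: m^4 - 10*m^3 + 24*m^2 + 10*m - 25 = (m - 5)*(m^3 - 5*m^2 - m + 5) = (m - 5)*(m + 1)*(m^2 - 6*m + 5) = (m - 5)*(m - 1)*(m + 1)*(m - 5)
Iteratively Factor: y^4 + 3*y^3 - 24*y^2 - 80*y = (y)*(y^3 + 3*y^2 - 24*y - 80) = y*(y + 4)*(y^2 - y - 20) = y*(y - 5)*(y + 4)*(y + 4)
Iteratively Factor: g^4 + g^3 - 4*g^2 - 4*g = (g + 1)*(g^3 - 4*g) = (g - 2)*(g + 1)*(g^2 + 2*g) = (g - 2)*(g + 1)*(g + 2)*(g)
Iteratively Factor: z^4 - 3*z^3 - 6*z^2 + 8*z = (z)*(z^3 - 3*z^2 - 6*z + 8) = z*(z - 4)*(z^2 + z - 2) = z*(z - 4)*(z - 1)*(z + 2)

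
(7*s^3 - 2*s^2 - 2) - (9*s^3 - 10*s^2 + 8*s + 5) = -2*s^3 + 8*s^2 - 8*s - 7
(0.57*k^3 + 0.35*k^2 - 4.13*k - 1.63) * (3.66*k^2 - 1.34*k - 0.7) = 2.0862*k^5 + 0.5172*k^4 - 15.9838*k^3 - 0.6766*k^2 + 5.0752*k + 1.141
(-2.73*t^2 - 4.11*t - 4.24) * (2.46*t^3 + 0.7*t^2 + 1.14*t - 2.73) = -6.7158*t^5 - 12.0216*t^4 - 16.4196*t^3 - 0.2005*t^2 + 6.3867*t + 11.5752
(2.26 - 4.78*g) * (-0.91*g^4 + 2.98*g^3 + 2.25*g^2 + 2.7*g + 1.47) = 4.3498*g^5 - 16.301*g^4 - 4.0202*g^3 - 7.821*g^2 - 0.924600000000001*g + 3.3222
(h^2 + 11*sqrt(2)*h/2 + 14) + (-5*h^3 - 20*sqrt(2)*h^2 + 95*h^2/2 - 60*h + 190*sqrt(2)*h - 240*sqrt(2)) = -5*h^3 - 20*sqrt(2)*h^2 + 97*h^2/2 - 60*h + 391*sqrt(2)*h/2 - 240*sqrt(2) + 14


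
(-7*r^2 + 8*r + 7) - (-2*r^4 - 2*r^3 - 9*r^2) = 2*r^4 + 2*r^3 + 2*r^2 + 8*r + 7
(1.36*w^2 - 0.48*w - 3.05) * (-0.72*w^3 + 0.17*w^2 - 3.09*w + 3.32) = -0.9792*w^5 + 0.5768*w^4 - 2.088*w^3 + 5.4799*w^2 + 7.8309*w - 10.126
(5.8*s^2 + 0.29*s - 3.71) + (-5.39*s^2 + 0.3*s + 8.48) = 0.41*s^2 + 0.59*s + 4.77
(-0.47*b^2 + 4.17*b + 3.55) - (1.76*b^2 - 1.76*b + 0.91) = -2.23*b^2 + 5.93*b + 2.64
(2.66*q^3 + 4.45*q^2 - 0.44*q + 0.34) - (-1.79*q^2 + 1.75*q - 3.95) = 2.66*q^3 + 6.24*q^2 - 2.19*q + 4.29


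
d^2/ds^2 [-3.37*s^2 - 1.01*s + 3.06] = -6.74000000000000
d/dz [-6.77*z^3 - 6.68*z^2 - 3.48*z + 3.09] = -20.31*z^2 - 13.36*z - 3.48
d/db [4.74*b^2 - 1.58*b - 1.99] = 9.48*b - 1.58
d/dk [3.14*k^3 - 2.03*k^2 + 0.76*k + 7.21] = 9.42*k^2 - 4.06*k + 0.76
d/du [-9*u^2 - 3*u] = -18*u - 3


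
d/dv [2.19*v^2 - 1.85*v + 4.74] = 4.38*v - 1.85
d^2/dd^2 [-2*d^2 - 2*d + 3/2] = -4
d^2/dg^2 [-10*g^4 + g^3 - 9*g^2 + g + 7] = -120*g^2 + 6*g - 18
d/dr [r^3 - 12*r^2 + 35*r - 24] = 3*r^2 - 24*r + 35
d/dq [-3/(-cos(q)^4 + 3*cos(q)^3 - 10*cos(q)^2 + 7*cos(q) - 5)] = 3*(4*cos(q)^3 - 9*cos(q)^2 + 20*cos(q) - 7)*sin(q)/(cos(q)^4 - 3*cos(q)^3 + 10*cos(q)^2 - 7*cos(q) + 5)^2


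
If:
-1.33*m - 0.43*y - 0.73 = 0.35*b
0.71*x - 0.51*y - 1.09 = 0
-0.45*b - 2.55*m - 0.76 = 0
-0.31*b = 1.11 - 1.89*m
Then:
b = -2.60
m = 0.16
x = 1.48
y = -0.08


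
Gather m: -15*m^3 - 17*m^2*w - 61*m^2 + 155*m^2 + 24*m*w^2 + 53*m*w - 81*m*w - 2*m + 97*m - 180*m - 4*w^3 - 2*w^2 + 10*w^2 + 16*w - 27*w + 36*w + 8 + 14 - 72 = -15*m^3 + m^2*(94 - 17*w) + m*(24*w^2 - 28*w - 85) - 4*w^3 + 8*w^2 + 25*w - 50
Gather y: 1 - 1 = 0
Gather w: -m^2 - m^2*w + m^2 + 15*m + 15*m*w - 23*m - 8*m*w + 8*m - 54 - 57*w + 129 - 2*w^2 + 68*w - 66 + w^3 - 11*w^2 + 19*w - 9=w^3 - 13*w^2 + w*(-m^2 + 7*m + 30)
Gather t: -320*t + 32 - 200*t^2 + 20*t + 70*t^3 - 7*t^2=70*t^3 - 207*t^2 - 300*t + 32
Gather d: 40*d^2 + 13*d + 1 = 40*d^2 + 13*d + 1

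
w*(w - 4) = w^2 - 4*w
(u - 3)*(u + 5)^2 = u^3 + 7*u^2 - 5*u - 75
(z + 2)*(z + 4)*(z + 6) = z^3 + 12*z^2 + 44*z + 48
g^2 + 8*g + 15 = (g + 3)*(g + 5)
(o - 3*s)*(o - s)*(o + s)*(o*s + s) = o^4*s - 3*o^3*s^2 + o^3*s - o^2*s^3 - 3*o^2*s^2 + 3*o*s^4 - o*s^3 + 3*s^4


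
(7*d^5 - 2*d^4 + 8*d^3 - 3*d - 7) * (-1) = -7*d^5 + 2*d^4 - 8*d^3 + 3*d + 7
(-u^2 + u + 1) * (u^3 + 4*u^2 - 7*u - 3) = -u^5 - 3*u^4 + 12*u^3 - 10*u - 3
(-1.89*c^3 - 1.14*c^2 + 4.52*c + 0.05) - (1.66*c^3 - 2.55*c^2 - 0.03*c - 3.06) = -3.55*c^3 + 1.41*c^2 + 4.55*c + 3.11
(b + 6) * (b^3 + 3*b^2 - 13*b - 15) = b^4 + 9*b^3 + 5*b^2 - 93*b - 90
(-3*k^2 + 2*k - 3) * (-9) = 27*k^2 - 18*k + 27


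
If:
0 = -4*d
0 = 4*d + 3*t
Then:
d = 0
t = 0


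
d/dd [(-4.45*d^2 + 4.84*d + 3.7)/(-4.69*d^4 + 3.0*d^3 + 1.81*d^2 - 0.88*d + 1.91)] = (-41.741*d^5 + 81.4488*d^4 + 40.372*d^3 - 38.1444*d^2 - 30.393*d + 12.5004)/(21.9961*d^8 - 28.14*d^7 - 7.9778*d^6 + 19.1144*d^5 - 19.9197*d^4 + 8.2744*d^3 + 7.6886*d^2 - 3.3616*d + 3.6481)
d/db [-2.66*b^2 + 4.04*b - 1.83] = 4.04 - 5.32*b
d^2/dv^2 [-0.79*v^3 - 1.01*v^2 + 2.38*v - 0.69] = -4.74*v - 2.02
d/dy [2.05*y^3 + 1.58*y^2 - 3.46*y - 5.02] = 6.15*y^2 + 3.16*y - 3.46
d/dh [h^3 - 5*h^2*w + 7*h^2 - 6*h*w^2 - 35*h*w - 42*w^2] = 3*h^2 - 10*h*w + 14*h - 6*w^2 - 35*w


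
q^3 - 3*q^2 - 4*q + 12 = (q - 3)*(q - 2)*(q + 2)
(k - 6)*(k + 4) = k^2 - 2*k - 24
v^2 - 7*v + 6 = (v - 6)*(v - 1)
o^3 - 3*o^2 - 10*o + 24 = (o - 4)*(o - 2)*(o + 3)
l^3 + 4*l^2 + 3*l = l*(l + 1)*(l + 3)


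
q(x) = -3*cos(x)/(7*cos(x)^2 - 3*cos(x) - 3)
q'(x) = -3*(14*sin(x)*cos(x) - 3*sin(x))*cos(x)/(7*cos(x)^2 - 3*cos(x) - 3)^2 + 3*sin(x)/(7*cos(x)^2 - 3*cos(x) - 3) = 3*(7*sin(x)^2 - 10)*sin(x)/(7*sin(x)^2 + 3*cos(x) - 4)^2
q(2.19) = 1.58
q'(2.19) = -10.84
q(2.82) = 0.46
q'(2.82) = -0.23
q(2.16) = 2.01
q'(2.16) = -18.75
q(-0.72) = 1.74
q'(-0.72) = 8.16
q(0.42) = -28.28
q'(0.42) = -1152.29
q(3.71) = 0.56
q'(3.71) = 0.64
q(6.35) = -3.07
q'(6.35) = -2.10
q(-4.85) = 0.13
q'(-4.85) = -0.87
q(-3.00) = 0.43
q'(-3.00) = 0.09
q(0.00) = -3.00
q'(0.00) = 0.00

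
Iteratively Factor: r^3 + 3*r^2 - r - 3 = (r + 3)*(r^2 - 1) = (r - 1)*(r + 3)*(r + 1)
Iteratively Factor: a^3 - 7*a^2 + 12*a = (a)*(a^2 - 7*a + 12) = a*(a - 4)*(a - 3)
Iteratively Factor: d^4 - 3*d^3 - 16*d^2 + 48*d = (d - 3)*(d^3 - 16*d) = (d - 3)*(d + 4)*(d^2 - 4*d) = (d - 4)*(d - 3)*(d + 4)*(d)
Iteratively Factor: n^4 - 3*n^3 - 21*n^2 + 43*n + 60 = (n + 4)*(n^3 - 7*n^2 + 7*n + 15) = (n + 1)*(n + 4)*(n^2 - 8*n + 15) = (n - 5)*(n + 1)*(n + 4)*(n - 3)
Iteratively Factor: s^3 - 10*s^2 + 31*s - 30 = (s - 5)*(s^2 - 5*s + 6) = (s - 5)*(s - 3)*(s - 2)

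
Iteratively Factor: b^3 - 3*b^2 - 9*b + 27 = (b + 3)*(b^2 - 6*b + 9) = (b - 3)*(b + 3)*(b - 3)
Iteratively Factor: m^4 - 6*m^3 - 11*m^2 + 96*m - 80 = (m + 4)*(m^3 - 10*m^2 + 29*m - 20) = (m - 1)*(m + 4)*(m^2 - 9*m + 20) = (m - 5)*(m - 1)*(m + 4)*(m - 4)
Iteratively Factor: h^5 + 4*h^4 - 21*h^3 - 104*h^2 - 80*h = (h + 4)*(h^4 - 21*h^2 - 20*h) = (h + 1)*(h + 4)*(h^3 - h^2 - 20*h) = (h + 1)*(h + 4)^2*(h^2 - 5*h) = (h - 5)*(h + 1)*(h + 4)^2*(h)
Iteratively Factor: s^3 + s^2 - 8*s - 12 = (s - 3)*(s^2 + 4*s + 4) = (s - 3)*(s + 2)*(s + 2)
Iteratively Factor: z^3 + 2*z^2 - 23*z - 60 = (z - 5)*(z^2 + 7*z + 12) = (z - 5)*(z + 4)*(z + 3)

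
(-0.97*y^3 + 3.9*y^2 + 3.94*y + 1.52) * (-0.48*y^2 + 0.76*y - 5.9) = 0.4656*y^5 - 2.6092*y^4 + 6.7958*y^3 - 20.7452*y^2 - 22.0908*y - 8.968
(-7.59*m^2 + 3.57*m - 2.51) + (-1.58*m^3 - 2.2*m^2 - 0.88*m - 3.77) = -1.58*m^3 - 9.79*m^2 + 2.69*m - 6.28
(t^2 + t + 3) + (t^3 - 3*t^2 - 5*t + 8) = t^3 - 2*t^2 - 4*t + 11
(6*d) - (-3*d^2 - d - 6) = 3*d^2 + 7*d + 6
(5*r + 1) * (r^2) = 5*r^3 + r^2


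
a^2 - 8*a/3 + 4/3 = (a - 2)*(a - 2/3)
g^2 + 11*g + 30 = (g + 5)*(g + 6)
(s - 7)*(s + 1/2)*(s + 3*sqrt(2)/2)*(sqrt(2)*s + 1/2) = sqrt(2)*s^4 - 13*sqrt(2)*s^3/2 + 7*s^3/2 - 91*s^2/4 - 11*sqrt(2)*s^2/4 - 49*s/4 - 39*sqrt(2)*s/8 - 21*sqrt(2)/8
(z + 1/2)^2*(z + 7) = z^3 + 8*z^2 + 29*z/4 + 7/4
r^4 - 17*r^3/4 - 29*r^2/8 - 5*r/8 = r*(r - 5)*(r + 1/4)*(r + 1/2)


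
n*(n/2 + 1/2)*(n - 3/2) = n^3/2 - n^2/4 - 3*n/4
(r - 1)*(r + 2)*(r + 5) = r^3 + 6*r^2 + 3*r - 10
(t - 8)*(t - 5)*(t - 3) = t^3 - 16*t^2 + 79*t - 120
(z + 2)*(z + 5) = z^2 + 7*z + 10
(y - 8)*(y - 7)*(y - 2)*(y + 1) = y^4 - 16*y^3 + 69*y^2 - 26*y - 112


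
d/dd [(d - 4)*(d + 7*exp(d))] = d + (d - 4)*(7*exp(d) + 1) + 7*exp(d)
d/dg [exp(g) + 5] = exp(g)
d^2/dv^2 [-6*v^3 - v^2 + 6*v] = -36*v - 2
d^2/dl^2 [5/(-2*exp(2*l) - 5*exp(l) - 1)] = 5*(-2*(4*exp(l) + 5)^2*exp(l) + (8*exp(l) + 5)*(2*exp(2*l) + 5*exp(l) + 1))*exp(l)/(2*exp(2*l) + 5*exp(l) + 1)^3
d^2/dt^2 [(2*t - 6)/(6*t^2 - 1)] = 72*(8*t^2*(t - 3) + (1 - t)*(6*t^2 - 1))/(6*t^2 - 1)^3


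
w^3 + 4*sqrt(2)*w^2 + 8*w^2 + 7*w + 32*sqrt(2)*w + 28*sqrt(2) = (w + 1)*(w + 7)*(w + 4*sqrt(2))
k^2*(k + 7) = k^3 + 7*k^2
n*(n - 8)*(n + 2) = n^3 - 6*n^2 - 16*n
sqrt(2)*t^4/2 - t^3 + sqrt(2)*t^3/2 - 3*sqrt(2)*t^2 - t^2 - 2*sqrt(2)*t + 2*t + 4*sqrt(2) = (t - 1)*(t - 2*sqrt(2))*(t + sqrt(2))*(sqrt(2)*t/2 + sqrt(2))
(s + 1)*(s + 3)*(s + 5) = s^3 + 9*s^2 + 23*s + 15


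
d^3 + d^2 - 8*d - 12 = (d - 3)*(d + 2)^2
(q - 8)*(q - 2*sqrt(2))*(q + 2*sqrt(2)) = q^3 - 8*q^2 - 8*q + 64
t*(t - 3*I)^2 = t^3 - 6*I*t^2 - 9*t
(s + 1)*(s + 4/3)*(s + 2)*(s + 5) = s^4 + 28*s^3/3 + 83*s^2/3 + 98*s/3 + 40/3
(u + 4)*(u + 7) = u^2 + 11*u + 28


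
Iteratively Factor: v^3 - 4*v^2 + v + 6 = (v - 2)*(v^2 - 2*v - 3) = (v - 2)*(v + 1)*(v - 3)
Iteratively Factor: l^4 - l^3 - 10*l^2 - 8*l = (l + 1)*(l^3 - 2*l^2 - 8*l) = l*(l + 1)*(l^2 - 2*l - 8) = l*(l - 4)*(l + 1)*(l + 2)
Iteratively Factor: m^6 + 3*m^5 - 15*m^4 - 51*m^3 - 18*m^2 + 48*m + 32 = (m + 1)*(m^5 + 2*m^4 - 17*m^3 - 34*m^2 + 16*m + 32) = (m + 1)^2*(m^4 + m^3 - 18*m^2 - 16*m + 32) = (m + 1)^2*(m + 2)*(m^3 - m^2 - 16*m + 16) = (m - 1)*(m + 1)^2*(m + 2)*(m^2 - 16) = (m - 1)*(m + 1)^2*(m + 2)*(m + 4)*(m - 4)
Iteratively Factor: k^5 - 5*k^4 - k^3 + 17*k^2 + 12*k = (k - 4)*(k^4 - k^3 - 5*k^2 - 3*k) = k*(k - 4)*(k^3 - k^2 - 5*k - 3) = k*(k - 4)*(k + 1)*(k^2 - 2*k - 3) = k*(k - 4)*(k - 3)*(k + 1)*(k + 1)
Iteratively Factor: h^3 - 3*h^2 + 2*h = (h - 2)*(h^2 - h) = (h - 2)*(h - 1)*(h)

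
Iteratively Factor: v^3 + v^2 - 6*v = (v + 3)*(v^2 - 2*v) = (v - 2)*(v + 3)*(v)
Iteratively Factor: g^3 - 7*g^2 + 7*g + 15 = (g - 3)*(g^2 - 4*g - 5) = (g - 3)*(g + 1)*(g - 5)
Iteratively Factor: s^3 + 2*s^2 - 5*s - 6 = (s + 3)*(s^2 - s - 2) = (s - 2)*(s + 3)*(s + 1)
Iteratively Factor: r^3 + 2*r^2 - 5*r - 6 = (r + 1)*(r^2 + r - 6) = (r - 2)*(r + 1)*(r + 3)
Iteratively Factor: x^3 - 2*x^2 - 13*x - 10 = (x - 5)*(x^2 + 3*x + 2) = (x - 5)*(x + 1)*(x + 2)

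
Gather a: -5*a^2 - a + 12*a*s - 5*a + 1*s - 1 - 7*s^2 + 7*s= -5*a^2 + a*(12*s - 6) - 7*s^2 + 8*s - 1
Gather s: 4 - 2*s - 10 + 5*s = 3*s - 6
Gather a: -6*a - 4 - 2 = -6*a - 6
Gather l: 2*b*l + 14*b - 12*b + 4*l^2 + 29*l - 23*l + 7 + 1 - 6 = 2*b + 4*l^2 + l*(2*b + 6) + 2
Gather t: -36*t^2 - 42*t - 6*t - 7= -36*t^2 - 48*t - 7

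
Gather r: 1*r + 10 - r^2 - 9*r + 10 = -r^2 - 8*r + 20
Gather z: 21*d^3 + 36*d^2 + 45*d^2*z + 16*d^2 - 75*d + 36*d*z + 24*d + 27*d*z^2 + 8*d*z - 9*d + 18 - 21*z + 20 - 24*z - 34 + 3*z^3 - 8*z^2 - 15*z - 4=21*d^3 + 52*d^2 - 60*d + 3*z^3 + z^2*(27*d - 8) + z*(45*d^2 + 44*d - 60)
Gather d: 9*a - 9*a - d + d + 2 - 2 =0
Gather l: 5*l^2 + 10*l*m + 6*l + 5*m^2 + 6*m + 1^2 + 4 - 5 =5*l^2 + l*(10*m + 6) + 5*m^2 + 6*m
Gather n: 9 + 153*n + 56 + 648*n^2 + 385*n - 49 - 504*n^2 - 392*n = 144*n^2 + 146*n + 16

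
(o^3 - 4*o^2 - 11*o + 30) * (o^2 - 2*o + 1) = o^5 - 6*o^4 - 2*o^3 + 48*o^2 - 71*o + 30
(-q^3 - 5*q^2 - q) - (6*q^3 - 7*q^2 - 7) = -7*q^3 + 2*q^2 - q + 7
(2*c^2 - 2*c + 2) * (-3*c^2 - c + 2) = -6*c^4 + 4*c^3 - 6*c + 4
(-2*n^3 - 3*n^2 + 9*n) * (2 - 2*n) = 4*n^4 + 2*n^3 - 24*n^2 + 18*n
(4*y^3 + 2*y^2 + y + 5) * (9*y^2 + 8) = 36*y^5 + 18*y^4 + 41*y^3 + 61*y^2 + 8*y + 40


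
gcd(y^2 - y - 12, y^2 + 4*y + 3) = y + 3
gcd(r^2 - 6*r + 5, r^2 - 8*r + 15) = r - 5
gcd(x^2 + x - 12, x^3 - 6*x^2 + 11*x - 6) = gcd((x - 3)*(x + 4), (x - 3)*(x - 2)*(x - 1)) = x - 3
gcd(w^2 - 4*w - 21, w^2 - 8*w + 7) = w - 7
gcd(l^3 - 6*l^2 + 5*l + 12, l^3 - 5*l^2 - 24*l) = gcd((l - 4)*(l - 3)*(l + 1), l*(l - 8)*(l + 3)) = 1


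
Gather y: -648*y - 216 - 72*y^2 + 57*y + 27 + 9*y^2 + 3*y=-63*y^2 - 588*y - 189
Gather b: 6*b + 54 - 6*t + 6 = 6*b - 6*t + 60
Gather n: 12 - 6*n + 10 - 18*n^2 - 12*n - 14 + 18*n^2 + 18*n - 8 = 0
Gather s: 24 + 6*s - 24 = 6*s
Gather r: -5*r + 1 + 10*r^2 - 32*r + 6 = 10*r^2 - 37*r + 7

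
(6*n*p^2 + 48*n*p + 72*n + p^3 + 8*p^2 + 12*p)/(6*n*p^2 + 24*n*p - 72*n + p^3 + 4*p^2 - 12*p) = (p + 2)/(p - 2)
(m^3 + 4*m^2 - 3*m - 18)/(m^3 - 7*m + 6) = (m + 3)/(m - 1)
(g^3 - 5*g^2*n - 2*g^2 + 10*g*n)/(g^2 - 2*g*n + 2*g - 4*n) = g*(g^2 - 5*g*n - 2*g + 10*n)/(g^2 - 2*g*n + 2*g - 4*n)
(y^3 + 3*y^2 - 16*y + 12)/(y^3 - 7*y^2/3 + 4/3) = 3*(y + 6)/(3*y + 2)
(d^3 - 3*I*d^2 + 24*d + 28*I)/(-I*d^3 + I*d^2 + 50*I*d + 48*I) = (I*d^3 + 3*d^2 + 24*I*d - 28)/(d^3 - d^2 - 50*d - 48)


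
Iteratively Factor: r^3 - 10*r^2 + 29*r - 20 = (r - 5)*(r^2 - 5*r + 4) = (r - 5)*(r - 1)*(r - 4)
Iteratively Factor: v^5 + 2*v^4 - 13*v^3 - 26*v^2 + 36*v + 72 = (v + 3)*(v^4 - v^3 - 10*v^2 + 4*v + 24) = (v - 3)*(v + 3)*(v^3 + 2*v^2 - 4*v - 8) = (v - 3)*(v - 2)*(v + 3)*(v^2 + 4*v + 4) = (v - 3)*(v - 2)*(v + 2)*(v + 3)*(v + 2)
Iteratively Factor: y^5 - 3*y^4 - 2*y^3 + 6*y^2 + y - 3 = (y + 1)*(y^4 - 4*y^3 + 2*y^2 + 4*y - 3) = (y - 1)*(y + 1)*(y^3 - 3*y^2 - y + 3) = (y - 1)*(y + 1)^2*(y^2 - 4*y + 3) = (y - 1)^2*(y + 1)^2*(y - 3)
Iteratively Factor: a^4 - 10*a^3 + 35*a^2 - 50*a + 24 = (a - 1)*(a^3 - 9*a^2 + 26*a - 24) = (a - 2)*(a - 1)*(a^2 - 7*a + 12) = (a - 4)*(a - 2)*(a - 1)*(a - 3)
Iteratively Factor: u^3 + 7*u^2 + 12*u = (u + 4)*(u^2 + 3*u) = u*(u + 4)*(u + 3)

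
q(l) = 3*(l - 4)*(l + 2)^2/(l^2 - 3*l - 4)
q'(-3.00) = 2.25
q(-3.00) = -1.50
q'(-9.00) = 2.95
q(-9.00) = -18.38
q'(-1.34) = -22.95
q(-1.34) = -3.84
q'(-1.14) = -150.06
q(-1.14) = -15.85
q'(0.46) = 1.59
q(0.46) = 12.43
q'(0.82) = 2.09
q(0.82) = 13.11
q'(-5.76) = 2.87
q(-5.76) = -8.91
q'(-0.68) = -26.30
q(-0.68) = 16.34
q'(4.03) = 2.88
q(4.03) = 21.69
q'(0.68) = 1.94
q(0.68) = 12.83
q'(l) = 3*(3 - 2*l)*(l - 4)*(l + 2)^2/(l^2 - 3*l - 4)^2 + 3*(l - 4)*(2*l + 4)/(l^2 - 3*l - 4) + 3*(l + 2)^2/(l^2 - 3*l - 4)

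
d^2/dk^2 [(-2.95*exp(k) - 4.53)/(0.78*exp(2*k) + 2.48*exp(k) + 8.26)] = (-1.79478*exp(4*k) - 5.317728*exp(3*k) + 87.749064*exp(2*k) + 149.312384*exp(k) - 108.475276)*exp(k)/(0.474552*exp(6*k) + 4.526496*exp(5*k) + 29.468088*exp(4*k) + 111.121856*exp(3*k) + 312.059496*exp(2*k) + 507.613344*exp(k) + 563.559976)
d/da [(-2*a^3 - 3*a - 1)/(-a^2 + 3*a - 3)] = (2*a^4 - 12*a^3 + 15*a^2 - 2*a + 12)/(a^4 - 6*a^3 + 15*a^2 - 18*a + 9)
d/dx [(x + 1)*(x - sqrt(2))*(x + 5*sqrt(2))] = 3*x^2 + 2*x + 8*sqrt(2)*x - 10 + 4*sqrt(2)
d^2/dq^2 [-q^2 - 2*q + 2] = -2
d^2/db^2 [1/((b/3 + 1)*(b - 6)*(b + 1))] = 6*(6*b^4 - 16*b^3 - 51*b^2 + 180*b + 405)/(b^9 - 6*b^8 - 51*b^7 + 190*b^6 + 1287*b^5 - 594*b^4 - 12825*b^3 - 25758*b^2 - 20412*b - 5832)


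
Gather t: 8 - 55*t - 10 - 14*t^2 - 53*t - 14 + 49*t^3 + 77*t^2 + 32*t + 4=49*t^3 + 63*t^2 - 76*t - 12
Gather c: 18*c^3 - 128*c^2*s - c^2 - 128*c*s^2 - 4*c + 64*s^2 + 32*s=18*c^3 + c^2*(-128*s - 1) + c*(-128*s^2 - 4) + 64*s^2 + 32*s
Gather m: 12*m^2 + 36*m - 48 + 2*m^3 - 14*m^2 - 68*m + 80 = 2*m^3 - 2*m^2 - 32*m + 32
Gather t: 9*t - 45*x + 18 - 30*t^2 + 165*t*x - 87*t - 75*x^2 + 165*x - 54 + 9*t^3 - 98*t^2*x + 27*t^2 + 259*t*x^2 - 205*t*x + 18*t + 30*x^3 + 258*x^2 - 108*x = 9*t^3 + t^2*(-98*x - 3) + t*(259*x^2 - 40*x - 60) + 30*x^3 + 183*x^2 + 12*x - 36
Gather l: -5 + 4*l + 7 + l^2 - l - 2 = l^2 + 3*l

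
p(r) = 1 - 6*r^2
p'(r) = -12*r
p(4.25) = -107.38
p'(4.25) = -51.00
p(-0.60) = -1.16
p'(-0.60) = 7.20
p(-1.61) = -14.55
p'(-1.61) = 19.32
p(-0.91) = -3.97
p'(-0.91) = 10.92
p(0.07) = 0.97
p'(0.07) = -0.84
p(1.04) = -5.49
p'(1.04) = -12.48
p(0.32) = 0.39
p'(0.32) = -3.84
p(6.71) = -269.14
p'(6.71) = -80.52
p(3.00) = -53.00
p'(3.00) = -36.00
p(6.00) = -215.00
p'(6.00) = -72.00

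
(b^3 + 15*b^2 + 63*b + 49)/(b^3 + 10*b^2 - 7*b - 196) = (b + 1)/(b - 4)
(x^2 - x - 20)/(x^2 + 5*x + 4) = (x - 5)/(x + 1)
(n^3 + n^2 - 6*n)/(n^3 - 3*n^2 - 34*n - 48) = n*(n - 2)/(n^2 - 6*n - 16)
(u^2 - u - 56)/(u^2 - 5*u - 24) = (u + 7)/(u + 3)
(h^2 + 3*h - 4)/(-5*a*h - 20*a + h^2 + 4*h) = (1 - h)/(5*a - h)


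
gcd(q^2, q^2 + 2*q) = q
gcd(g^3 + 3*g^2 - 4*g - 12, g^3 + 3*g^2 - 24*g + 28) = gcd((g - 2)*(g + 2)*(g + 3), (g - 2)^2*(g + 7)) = g - 2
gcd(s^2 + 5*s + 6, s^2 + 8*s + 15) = s + 3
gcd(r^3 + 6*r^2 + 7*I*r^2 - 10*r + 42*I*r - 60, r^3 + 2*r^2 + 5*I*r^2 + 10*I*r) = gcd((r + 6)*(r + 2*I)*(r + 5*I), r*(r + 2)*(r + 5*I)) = r + 5*I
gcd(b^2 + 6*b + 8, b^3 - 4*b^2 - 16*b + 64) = b + 4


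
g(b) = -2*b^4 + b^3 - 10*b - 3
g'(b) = -8*b^3 + 3*b^2 - 10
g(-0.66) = 2.93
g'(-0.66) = -6.39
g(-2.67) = -96.98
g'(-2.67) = 163.66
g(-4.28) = -709.73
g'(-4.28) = 672.18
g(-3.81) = -441.64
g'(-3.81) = 476.00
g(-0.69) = 3.12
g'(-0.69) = -5.94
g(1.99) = -46.38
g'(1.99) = -61.16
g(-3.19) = -210.67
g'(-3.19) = 280.22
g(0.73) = -10.48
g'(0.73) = -11.51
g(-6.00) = -2751.00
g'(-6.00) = 1826.00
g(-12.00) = -43083.00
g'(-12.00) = 14246.00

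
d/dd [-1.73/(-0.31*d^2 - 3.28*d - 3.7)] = (-1.0726*d - 5.6744)/(0.31*d^2 + 3.28*d + 3.7)^2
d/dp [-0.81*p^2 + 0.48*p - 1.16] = 0.48 - 1.62*p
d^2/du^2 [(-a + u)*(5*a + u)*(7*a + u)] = 22*a + 6*u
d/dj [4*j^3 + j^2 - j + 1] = 12*j^2 + 2*j - 1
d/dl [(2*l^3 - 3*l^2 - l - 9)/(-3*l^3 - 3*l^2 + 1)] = (-15*l^4 - 6*l^3 - 78*l^2 - 60*l - 1)/(9*l^6 + 18*l^5 + 9*l^4 - 6*l^3 - 6*l^2 + 1)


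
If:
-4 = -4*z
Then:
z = 1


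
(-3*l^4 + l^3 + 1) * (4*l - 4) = -12*l^5 + 16*l^4 - 4*l^3 + 4*l - 4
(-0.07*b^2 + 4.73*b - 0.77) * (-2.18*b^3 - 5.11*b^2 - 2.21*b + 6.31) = 0.1526*b^5 - 9.9537*b^4 - 22.337*b^3 - 6.9603*b^2 + 31.548*b - 4.8587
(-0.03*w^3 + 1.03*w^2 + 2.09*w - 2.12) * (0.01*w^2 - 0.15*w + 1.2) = -0.0003*w^5 + 0.0148*w^4 - 0.1696*w^3 + 0.9013*w^2 + 2.826*w - 2.544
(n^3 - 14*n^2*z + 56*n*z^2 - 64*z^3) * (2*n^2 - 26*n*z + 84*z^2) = 2*n^5 - 54*n^4*z + 560*n^3*z^2 - 2760*n^2*z^3 + 6368*n*z^4 - 5376*z^5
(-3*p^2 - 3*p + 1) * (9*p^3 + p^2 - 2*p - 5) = -27*p^5 - 30*p^4 + 12*p^3 + 22*p^2 + 13*p - 5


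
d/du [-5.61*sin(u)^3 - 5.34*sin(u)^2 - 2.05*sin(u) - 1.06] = (-10.68*sin(u) + 8.415*cos(2*u) - 10.465)*cos(u)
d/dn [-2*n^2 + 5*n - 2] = 5 - 4*n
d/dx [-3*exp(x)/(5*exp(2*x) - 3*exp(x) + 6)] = (15*exp(2*x) - 18)*exp(x)/(25*exp(4*x) - 30*exp(3*x) + 69*exp(2*x) - 36*exp(x) + 36)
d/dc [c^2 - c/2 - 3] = 2*c - 1/2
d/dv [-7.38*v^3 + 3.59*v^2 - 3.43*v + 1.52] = -22.14*v^2 + 7.18*v - 3.43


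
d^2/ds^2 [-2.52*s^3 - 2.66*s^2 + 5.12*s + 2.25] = -15.12*s - 5.32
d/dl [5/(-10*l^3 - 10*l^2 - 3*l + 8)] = 5*(30*l^2 + 20*l + 3)/(10*l^3 + 10*l^2 + 3*l - 8)^2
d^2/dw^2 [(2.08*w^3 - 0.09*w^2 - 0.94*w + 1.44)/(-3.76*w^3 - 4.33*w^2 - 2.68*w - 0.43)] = (70.2728959999999*w^6 + 205.494528*w^5 - 117.56016*w^4 - 385.065324*w^3 - 282.67893*w^2 - 99.101532*w - 17.45627)/(53.157376*w^9 + 183.647424*w^8 + 325.153896*w^7 + 361.215505*w^6 + 273.763092*w^5 + 143.483601*w^4 + 51.273856*w^3 + 11.667147*w^2 + 1.486596*w + 0.079507)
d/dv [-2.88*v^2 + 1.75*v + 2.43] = 1.75 - 5.76*v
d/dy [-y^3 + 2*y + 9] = 2 - 3*y^2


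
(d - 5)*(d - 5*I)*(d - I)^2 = d^4 - 5*d^3 - 7*I*d^3 - 11*d^2 + 35*I*d^2 + 55*d + 5*I*d - 25*I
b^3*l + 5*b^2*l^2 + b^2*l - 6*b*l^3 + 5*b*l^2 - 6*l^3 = (b - l)*(b + 6*l)*(b*l + l)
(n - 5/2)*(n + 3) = n^2 + n/2 - 15/2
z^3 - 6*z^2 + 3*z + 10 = (z - 5)*(z - 2)*(z + 1)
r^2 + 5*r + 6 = (r + 2)*(r + 3)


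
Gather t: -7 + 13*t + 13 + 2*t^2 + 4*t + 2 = 2*t^2 + 17*t + 8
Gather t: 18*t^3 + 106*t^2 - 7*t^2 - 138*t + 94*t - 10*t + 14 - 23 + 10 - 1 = 18*t^3 + 99*t^2 - 54*t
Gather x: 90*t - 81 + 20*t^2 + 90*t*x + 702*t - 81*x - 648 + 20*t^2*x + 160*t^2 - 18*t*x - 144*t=180*t^2 + 648*t + x*(20*t^2 + 72*t - 81) - 729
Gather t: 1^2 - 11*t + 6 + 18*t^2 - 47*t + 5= 18*t^2 - 58*t + 12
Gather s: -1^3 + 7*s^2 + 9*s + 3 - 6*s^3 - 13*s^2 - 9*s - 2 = -6*s^3 - 6*s^2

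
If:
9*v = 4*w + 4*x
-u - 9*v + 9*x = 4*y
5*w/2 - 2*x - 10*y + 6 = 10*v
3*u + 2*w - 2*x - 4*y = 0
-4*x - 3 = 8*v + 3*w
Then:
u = 4315/3073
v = -668/3073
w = -2137/3073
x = 634/3073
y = 7403/12292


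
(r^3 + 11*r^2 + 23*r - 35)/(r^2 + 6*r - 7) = r + 5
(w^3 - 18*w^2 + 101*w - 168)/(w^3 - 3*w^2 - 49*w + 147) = (w - 8)/(w + 7)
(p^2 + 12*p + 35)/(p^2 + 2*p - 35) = (p + 5)/(p - 5)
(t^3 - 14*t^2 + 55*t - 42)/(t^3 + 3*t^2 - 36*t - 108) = (t^2 - 8*t + 7)/(t^2 + 9*t + 18)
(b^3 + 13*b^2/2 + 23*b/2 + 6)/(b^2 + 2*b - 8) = (2*b^2 + 5*b + 3)/(2*(b - 2))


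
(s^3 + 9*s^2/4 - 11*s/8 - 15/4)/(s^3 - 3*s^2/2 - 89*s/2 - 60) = (4*s^2 + 3*s - 10)/(4*(s^2 - 3*s - 40))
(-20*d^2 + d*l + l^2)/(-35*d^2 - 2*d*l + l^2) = (4*d - l)/(7*d - l)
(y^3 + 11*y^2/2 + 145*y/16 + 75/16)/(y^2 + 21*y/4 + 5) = (4*y^2 + 17*y + 15)/(4*(y + 4))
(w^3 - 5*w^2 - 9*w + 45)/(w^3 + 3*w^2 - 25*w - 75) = (w - 3)/(w + 5)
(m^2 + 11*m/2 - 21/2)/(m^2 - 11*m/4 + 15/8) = 4*(m + 7)/(4*m - 5)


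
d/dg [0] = 0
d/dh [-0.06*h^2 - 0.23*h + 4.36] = -0.12*h - 0.23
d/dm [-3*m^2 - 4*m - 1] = -6*m - 4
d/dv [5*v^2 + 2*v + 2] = 10*v + 2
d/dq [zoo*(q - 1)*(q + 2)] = zoo*(q + 1)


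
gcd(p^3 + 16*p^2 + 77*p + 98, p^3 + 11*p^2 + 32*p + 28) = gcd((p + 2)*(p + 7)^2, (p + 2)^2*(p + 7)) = p^2 + 9*p + 14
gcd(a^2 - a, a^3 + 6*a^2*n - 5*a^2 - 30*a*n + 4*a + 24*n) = a - 1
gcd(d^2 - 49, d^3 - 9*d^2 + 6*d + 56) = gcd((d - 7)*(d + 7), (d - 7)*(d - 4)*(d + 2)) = d - 7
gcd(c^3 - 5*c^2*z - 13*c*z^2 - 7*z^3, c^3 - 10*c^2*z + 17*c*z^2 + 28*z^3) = -c^2 + 6*c*z + 7*z^2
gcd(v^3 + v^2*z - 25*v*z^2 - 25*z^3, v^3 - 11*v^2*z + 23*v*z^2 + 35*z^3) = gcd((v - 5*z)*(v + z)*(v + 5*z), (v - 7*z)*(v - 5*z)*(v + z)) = -v^2 + 4*v*z + 5*z^2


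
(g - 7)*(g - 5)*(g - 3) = g^3 - 15*g^2 + 71*g - 105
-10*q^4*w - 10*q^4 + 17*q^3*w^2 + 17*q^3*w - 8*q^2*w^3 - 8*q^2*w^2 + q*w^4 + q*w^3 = (-5*q + w)*(-2*q + w)*(-q + w)*(q*w + q)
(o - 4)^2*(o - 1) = o^3 - 9*o^2 + 24*o - 16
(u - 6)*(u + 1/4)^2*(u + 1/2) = u^4 - 5*u^3 - 91*u^2/16 - 59*u/32 - 3/16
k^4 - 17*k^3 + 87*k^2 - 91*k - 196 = (k - 7)^2*(k - 4)*(k + 1)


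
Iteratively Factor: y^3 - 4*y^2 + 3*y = (y)*(y^2 - 4*y + 3) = y*(y - 3)*(y - 1)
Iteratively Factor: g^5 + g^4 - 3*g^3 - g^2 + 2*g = (g - 1)*(g^4 + 2*g^3 - g^2 - 2*g) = (g - 1)^2*(g^3 + 3*g^2 + 2*g) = (g - 1)^2*(g + 2)*(g^2 + g) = g*(g - 1)^2*(g + 2)*(g + 1)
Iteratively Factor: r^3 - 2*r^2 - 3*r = (r - 3)*(r^2 + r) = (r - 3)*(r + 1)*(r)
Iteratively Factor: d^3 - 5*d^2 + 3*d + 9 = (d + 1)*(d^2 - 6*d + 9) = (d - 3)*(d + 1)*(d - 3)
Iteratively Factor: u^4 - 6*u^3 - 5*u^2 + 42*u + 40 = (u - 4)*(u^3 - 2*u^2 - 13*u - 10) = (u - 4)*(u + 2)*(u^2 - 4*u - 5) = (u - 4)*(u + 1)*(u + 2)*(u - 5)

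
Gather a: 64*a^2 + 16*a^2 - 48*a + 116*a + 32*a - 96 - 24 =80*a^2 + 100*a - 120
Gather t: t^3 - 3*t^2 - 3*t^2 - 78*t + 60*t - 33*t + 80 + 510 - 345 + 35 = t^3 - 6*t^2 - 51*t + 280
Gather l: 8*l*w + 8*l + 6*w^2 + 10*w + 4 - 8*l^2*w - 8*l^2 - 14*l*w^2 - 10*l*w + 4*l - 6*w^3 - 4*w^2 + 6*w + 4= l^2*(-8*w - 8) + l*(-14*w^2 - 2*w + 12) - 6*w^3 + 2*w^2 + 16*w + 8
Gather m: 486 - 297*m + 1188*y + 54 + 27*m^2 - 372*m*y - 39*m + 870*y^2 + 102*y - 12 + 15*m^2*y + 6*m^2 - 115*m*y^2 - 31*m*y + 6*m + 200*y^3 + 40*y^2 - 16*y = m^2*(15*y + 33) + m*(-115*y^2 - 403*y - 330) + 200*y^3 + 910*y^2 + 1274*y + 528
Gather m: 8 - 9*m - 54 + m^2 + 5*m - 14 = m^2 - 4*m - 60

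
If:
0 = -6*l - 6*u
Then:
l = -u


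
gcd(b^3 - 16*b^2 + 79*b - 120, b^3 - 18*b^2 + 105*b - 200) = b^2 - 13*b + 40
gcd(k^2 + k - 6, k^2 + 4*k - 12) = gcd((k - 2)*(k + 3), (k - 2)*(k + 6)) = k - 2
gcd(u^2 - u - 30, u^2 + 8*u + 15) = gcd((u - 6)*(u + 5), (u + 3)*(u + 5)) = u + 5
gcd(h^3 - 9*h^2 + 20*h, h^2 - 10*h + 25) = h - 5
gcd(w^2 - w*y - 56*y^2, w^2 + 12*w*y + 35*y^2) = w + 7*y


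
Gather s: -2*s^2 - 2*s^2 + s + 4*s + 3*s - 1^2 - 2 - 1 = -4*s^2 + 8*s - 4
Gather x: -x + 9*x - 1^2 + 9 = 8*x + 8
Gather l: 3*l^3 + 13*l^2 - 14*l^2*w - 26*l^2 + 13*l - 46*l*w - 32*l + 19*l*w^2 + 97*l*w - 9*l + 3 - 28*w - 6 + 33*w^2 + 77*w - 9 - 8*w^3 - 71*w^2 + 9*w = 3*l^3 + l^2*(-14*w - 13) + l*(19*w^2 + 51*w - 28) - 8*w^3 - 38*w^2 + 58*w - 12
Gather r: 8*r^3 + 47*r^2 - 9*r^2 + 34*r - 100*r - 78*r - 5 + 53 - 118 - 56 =8*r^3 + 38*r^2 - 144*r - 126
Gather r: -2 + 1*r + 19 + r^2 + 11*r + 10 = r^2 + 12*r + 27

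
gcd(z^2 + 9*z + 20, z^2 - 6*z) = 1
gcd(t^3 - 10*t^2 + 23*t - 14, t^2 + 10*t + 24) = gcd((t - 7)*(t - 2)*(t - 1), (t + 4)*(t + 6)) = 1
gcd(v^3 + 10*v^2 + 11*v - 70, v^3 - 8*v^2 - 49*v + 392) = v + 7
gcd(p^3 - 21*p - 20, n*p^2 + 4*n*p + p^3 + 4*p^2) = p + 4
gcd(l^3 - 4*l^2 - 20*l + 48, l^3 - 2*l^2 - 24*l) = l^2 - 2*l - 24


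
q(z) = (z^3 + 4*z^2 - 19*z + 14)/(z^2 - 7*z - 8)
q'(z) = (7 - 2*z)*(z^3 + 4*z^2 - 19*z + 14)/(z^2 - 7*z - 8)^2 + (3*z^2 + 8*z - 19)/(z^2 - 7*z - 8)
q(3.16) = -1.26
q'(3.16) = -1.76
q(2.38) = -0.26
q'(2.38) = -0.87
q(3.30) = -1.52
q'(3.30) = -1.95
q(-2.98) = 3.66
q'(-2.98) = 1.44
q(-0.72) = -12.03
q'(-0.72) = 51.10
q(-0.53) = -6.25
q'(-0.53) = 18.15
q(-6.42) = 0.46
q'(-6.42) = 0.80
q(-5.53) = 1.18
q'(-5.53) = 0.81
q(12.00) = 40.19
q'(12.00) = -3.35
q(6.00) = -18.57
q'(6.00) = -16.42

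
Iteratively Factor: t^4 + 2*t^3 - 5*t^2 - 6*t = (t + 3)*(t^3 - t^2 - 2*t) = (t + 1)*(t + 3)*(t^2 - 2*t) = t*(t + 1)*(t + 3)*(t - 2)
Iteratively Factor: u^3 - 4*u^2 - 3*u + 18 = (u + 2)*(u^2 - 6*u + 9) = (u - 3)*(u + 2)*(u - 3)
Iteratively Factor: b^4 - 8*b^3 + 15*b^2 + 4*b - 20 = (b - 2)*(b^3 - 6*b^2 + 3*b + 10) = (b - 2)^2*(b^2 - 4*b - 5) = (b - 5)*(b - 2)^2*(b + 1)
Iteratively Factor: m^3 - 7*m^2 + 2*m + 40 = (m - 4)*(m^2 - 3*m - 10) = (m - 5)*(m - 4)*(m + 2)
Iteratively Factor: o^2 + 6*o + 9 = (o + 3)*(o + 3)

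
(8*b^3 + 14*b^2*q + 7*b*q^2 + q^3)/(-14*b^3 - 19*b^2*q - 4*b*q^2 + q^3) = (4*b + q)/(-7*b + q)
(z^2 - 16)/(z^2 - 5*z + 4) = (z + 4)/(z - 1)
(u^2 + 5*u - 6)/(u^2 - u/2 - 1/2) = 2*(u + 6)/(2*u + 1)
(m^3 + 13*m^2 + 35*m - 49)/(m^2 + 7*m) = m + 6 - 7/m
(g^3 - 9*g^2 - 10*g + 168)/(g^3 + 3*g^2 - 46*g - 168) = (g - 6)/(g + 6)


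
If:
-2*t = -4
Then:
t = 2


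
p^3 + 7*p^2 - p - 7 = (p - 1)*(p + 1)*(p + 7)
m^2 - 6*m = m*(m - 6)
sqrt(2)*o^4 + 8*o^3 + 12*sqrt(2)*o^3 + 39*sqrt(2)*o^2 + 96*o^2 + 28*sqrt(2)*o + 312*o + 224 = (o + 4)*(o + 7)*(o + 4*sqrt(2))*(sqrt(2)*o + sqrt(2))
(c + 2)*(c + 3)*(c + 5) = c^3 + 10*c^2 + 31*c + 30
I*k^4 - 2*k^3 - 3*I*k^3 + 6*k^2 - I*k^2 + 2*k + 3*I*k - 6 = (k - 3)*(k - 1)*(k + 2*I)*(I*k + I)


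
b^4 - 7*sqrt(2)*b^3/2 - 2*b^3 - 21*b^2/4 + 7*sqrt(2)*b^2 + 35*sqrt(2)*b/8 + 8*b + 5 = (b - 5/2)*(b + 1/2)*(b - 4*sqrt(2))*(b + sqrt(2)/2)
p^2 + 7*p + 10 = (p + 2)*(p + 5)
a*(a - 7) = a^2 - 7*a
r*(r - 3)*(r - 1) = r^3 - 4*r^2 + 3*r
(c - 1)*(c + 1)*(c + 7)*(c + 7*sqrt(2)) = c^4 + 7*c^3 + 7*sqrt(2)*c^3 - c^2 + 49*sqrt(2)*c^2 - 7*sqrt(2)*c - 7*c - 49*sqrt(2)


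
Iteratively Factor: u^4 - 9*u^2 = (u)*(u^3 - 9*u) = u*(u - 3)*(u^2 + 3*u) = u*(u - 3)*(u + 3)*(u)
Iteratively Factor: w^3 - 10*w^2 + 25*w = (w - 5)*(w^2 - 5*w) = (w - 5)^2*(w)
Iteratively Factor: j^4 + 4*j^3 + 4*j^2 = (j)*(j^3 + 4*j^2 + 4*j) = j*(j + 2)*(j^2 + 2*j) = j*(j + 2)^2*(j)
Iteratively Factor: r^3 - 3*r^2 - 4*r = (r + 1)*(r^2 - 4*r) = (r - 4)*(r + 1)*(r)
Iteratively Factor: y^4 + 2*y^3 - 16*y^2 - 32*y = (y)*(y^3 + 2*y^2 - 16*y - 32) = y*(y + 2)*(y^2 - 16) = y*(y + 2)*(y + 4)*(y - 4)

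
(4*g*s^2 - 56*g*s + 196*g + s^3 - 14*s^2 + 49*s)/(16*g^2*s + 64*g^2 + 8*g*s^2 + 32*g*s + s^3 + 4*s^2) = (s^2 - 14*s + 49)/(4*g*s + 16*g + s^2 + 4*s)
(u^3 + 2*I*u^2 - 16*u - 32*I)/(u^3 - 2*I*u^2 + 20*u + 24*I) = (u^2 - 16)/(u^2 - 4*I*u + 12)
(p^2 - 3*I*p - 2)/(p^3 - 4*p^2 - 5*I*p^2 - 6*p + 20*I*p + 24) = (p - I)/(p^2 - p*(4 + 3*I) + 12*I)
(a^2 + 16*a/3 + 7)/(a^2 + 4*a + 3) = (a + 7/3)/(a + 1)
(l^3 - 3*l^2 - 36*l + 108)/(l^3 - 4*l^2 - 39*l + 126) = (l - 6)/(l - 7)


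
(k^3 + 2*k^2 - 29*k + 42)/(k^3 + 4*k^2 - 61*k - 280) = (k^2 - 5*k + 6)/(k^2 - 3*k - 40)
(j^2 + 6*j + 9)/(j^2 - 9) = (j + 3)/(j - 3)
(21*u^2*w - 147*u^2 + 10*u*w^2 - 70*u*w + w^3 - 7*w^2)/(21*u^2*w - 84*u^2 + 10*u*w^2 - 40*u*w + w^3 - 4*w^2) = (w - 7)/(w - 4)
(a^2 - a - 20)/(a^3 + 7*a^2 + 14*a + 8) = (a - 5)/(a^2 + 3*a + 2)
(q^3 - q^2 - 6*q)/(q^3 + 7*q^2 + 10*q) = (q - 3)/(q + 5)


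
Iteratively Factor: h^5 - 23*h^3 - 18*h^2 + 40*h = (h)*(h^4 - 23*h^2 - 18*h + 40) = h*(h - 1)*(h^3 + h^2 - 22*h - 40) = h*(h - 1)*(h + 2)*(h^2 - h - 20) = h*(h - 1)*(h + 2)*(h + 4)*(h - 5)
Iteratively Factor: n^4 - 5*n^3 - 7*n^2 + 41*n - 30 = (n - 2)*(n^3 - 3*n^2 - 13*n + 15) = (n - 5)*(n - 2)*(n^2 + 2*n - 3) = (n - 5)*(n - 2)*(n - 1)*(n + 3)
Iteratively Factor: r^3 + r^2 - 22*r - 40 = (r + 2)*(r^2 - r - 20) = (r - 5)*(r + 2)*(r + 4)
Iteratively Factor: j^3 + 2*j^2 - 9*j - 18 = (j - 3)*(j^2 + 5*j + 6) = (j - 3)*(j + 2)*(j + 3)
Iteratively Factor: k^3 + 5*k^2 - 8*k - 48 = (k + 4)*(k^2 + k - 12) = (k - 3)*(k + 4)*(k + 4)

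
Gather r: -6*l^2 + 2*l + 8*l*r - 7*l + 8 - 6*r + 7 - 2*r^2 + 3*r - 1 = -6*l^2 - 5*l - 2*r^2 + r*(8*l - 3) + 14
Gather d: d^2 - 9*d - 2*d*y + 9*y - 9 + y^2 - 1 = d^2 + d*(-2*y - 9) + y^2 + 9*y - 10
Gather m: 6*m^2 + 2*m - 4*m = 6*m^2 - 2*m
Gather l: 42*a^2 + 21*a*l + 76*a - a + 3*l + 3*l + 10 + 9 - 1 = 42*a^2 + 75*a + l*(21*a + 6) + 18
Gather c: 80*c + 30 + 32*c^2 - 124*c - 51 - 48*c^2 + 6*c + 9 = -16*c^2 - 38*c - 12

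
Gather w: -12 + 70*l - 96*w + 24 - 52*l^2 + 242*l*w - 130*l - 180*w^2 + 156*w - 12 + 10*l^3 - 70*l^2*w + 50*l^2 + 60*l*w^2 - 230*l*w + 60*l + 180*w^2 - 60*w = 10*l^3 - 2*l^2 + 60*l*w^2 + w*(-70*l^2 + 12*l)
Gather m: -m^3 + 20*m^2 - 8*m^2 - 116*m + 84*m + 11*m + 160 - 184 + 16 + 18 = -m^3 + 12*m^2 - 21*m + 10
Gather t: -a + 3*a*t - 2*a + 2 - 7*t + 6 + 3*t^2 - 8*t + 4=-3*a + 3*t^2 + t*(3*a - 15) + 12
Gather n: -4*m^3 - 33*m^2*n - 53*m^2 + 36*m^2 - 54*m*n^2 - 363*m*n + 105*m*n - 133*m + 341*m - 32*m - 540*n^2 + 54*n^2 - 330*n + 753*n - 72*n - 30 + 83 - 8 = -4*m^3 - 17*m^2 + 176*m + n^2*(-54*m - 486) + n*(-33*m^2 - 258*m + 351) + 45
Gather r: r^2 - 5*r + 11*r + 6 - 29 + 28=r^2 + 6*r + 5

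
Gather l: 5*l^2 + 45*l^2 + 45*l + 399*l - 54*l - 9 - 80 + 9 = 50*l^2 + 390*l - 80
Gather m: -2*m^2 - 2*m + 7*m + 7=-2*m^2 + 5*m + 7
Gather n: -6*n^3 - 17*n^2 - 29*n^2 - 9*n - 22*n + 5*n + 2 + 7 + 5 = -6*n^3 - 46*n^2 - 26*n + 14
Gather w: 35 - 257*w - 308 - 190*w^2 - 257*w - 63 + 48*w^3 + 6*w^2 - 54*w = 48*w^3 - 184*w^2 - 568*w - 336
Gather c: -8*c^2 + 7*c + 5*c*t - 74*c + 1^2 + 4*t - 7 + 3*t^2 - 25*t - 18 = -8*c^2 + c*(5*t - 67) + 3*t^2 - 21*t - 24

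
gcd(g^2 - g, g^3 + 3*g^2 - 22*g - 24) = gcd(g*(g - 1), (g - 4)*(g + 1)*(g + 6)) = 1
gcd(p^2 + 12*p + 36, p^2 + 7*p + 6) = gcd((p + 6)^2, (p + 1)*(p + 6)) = p + 6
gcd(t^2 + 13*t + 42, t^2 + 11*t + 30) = t + 6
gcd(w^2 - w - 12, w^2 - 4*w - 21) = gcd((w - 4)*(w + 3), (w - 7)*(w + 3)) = w + 3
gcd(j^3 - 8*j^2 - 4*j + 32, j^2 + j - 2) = j + 2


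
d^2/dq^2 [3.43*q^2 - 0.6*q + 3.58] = 6.86000000000000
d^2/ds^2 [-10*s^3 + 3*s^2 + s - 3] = 6 - 60*s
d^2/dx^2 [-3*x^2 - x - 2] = -6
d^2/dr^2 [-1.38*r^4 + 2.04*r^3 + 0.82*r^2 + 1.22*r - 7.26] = -16.56*r^2 + 12.24*r + 1.64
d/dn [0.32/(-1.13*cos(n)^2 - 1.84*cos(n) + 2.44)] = -(0.7232*cos(n) + 0.5888)*sin(n)/(1.13*cos(n)^2 + 1.84*cos(n) - 2.44)^2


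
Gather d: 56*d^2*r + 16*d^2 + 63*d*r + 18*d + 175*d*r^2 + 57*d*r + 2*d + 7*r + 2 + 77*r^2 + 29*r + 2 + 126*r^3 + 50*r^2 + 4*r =d^2*(56*r + 16) + d*(175*r^2 + 120*r + 20) + 126*r^3 + 127*r^2 + 40*r + 4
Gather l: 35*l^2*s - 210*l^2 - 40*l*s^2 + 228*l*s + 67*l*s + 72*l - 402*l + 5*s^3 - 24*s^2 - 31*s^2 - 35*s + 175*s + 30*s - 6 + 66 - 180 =l^2*(35*s - 210) + l*(-40*s^2 + 295*s - 330) + 5*s^3 - 55*s^2 + 170*s - 120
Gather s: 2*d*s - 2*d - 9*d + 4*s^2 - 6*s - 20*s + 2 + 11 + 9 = -11*d + 4*s^2 + s*(2*d - 26) + 22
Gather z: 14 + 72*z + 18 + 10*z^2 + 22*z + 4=10*z^2 + 94*z + 36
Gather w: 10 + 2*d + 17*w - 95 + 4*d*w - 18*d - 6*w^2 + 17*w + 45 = -16*d - 6*w^2 + w*(4*d + 34) - 40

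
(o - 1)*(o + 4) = o^2 + 3*o - 4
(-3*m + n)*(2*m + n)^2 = -12*m^3 - 8*m^2*n + m*n^2 + n^3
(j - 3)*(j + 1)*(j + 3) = j^3 + j^2 - 9*j - 9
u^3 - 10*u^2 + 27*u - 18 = (u - 6)*(u - 3)*(u - 1)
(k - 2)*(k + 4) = k^2 + 2*k - 8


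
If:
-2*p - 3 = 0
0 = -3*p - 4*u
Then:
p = -3/2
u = 9/8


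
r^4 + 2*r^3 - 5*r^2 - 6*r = r*(r - 2)*(r + 1)*(r + 3)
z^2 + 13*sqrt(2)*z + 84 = (z + 6*sqrt(2))*(z + 7*sqrt(2))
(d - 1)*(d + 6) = d^2 + 5*d - 6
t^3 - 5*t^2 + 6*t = t*(t - 3)*(t - 2)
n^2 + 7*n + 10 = (n + 2)*(n + 5)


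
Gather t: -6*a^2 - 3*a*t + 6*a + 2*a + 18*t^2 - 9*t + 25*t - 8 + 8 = -6*a^2 + 8*a + 18*t^2 + t*(16 - 3*a)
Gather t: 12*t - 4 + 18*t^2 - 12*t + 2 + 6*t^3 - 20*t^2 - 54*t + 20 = 6*t^3 - 2*t^2 - 54*t + 18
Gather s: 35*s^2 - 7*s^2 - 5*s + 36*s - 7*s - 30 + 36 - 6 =28*s^2 + 24*s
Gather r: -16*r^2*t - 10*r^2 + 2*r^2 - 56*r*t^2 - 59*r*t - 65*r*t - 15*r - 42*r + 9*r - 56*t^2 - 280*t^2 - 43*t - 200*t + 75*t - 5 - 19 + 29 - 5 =r^2*(-16*t - 8) + r*(-56*t^2 - 124*t - 48) - 336*t^2 - 168*t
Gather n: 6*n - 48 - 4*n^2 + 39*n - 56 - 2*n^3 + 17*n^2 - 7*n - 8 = -2*n^3 + 13*n^2 + 38*n - 112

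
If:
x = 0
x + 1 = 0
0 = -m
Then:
No Solution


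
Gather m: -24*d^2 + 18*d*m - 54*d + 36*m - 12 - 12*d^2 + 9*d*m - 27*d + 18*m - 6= -36*d^2 - 81*d + m*(27*d + 54) - 18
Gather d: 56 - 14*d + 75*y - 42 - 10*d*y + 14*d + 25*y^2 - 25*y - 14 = -10*d*y + 25*y^2 + 50*y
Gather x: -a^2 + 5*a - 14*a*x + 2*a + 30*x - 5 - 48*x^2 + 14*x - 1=-a^2 + 7*a - 48*x^2 + x*(44 - 14*a) - 6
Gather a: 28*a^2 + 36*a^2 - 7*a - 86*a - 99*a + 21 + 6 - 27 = 64*a^2 - 192*a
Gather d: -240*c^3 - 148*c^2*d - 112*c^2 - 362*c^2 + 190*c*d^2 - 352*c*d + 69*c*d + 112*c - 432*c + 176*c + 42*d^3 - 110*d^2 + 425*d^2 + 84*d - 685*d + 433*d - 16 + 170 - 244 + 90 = -240*c^3 - 474*c^2 - 144*c + 42*d^3 + d^2*(190*c + 315) + d*(-148*c^2 - 283*c - 168)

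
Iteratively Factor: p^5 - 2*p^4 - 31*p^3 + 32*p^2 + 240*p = (p)*(p^4 - 2*p^3 - 31*p^2 + 32*p + 240) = p*(p - 4)*(p^3 + 2*p^2 - 23*p - 60) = p*(p - 4)*(p + 3)*(p^2 - p - 20) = p*(p - 5)*(p - 4)*(p + 3)*(p + 4)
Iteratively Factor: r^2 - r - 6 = (r + 2)*(r - 3)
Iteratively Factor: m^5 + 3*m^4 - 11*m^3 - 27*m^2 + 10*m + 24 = (m - 1)*(m^4 + 4*m^3 - 7*m^2 - 34*m - 24) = (m - 1)*(m + 4)*(m^3 - 7*m - 6) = (m - 1)*(m + 1)*(m + 4)*(m^2 - m - 6) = (m - 3)*(m - 1)*(m + 1)*(m + 4)*(m + 2)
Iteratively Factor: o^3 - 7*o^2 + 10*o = (o - 5)*(o^2 - 2*o) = o*(o - 5)*(o - 2)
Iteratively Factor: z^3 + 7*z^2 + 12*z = (z + 4)*(z^2 + 3*z) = z*(z + 4)*(z + 3)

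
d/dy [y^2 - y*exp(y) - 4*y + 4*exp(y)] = -y*exp(y) + 2*y + 3*exp(y) - 4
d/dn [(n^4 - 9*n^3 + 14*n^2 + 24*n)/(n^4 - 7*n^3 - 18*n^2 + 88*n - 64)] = 2*(n^6 - 32*n^5 + 226*n^4 - 752*n^3 + 1696*n^2 - 896*n - 768)/(n^8 - 14*n^7 + 13*n^6 + 428*n^5 - 1036*n^4 - 2272*n^3 + 10048*n^2 - 11264*n + 4096)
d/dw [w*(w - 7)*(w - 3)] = 3*w^2 - 20*w + 21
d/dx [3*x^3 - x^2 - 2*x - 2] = 9*x^2 - 2*x - 2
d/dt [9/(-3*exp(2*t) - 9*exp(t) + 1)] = (54*exp(t) + 81)*exp(t)/(3*exp(2*t) + 9*exp(t) - 1)^2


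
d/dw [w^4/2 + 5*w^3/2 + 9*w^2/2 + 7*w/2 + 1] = 2*w^3 + 15*w^2/2 + 9*w + 7/2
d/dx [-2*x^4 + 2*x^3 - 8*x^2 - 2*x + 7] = -8*x^3 + 6*x^2 - 16*x - 2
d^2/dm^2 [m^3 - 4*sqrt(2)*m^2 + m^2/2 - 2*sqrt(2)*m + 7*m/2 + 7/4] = 6*m - 8*sqrt(2) + 1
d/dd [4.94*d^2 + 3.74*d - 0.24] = 9.88*d + 3.74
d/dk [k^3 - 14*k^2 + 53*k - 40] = 3*k^2 - 28*k + 53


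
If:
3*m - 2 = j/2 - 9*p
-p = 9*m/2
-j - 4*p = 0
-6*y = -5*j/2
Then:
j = -24/31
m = -4/93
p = 6/31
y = -10/31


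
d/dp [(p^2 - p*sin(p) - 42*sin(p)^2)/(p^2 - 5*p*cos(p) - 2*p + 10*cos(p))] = (-(-p^2 + p*sin(p) + 42*sin(p)^2)*(-5*p*sin(p) - 2*p + 10*sin(p) + 5*cos(p) + 2) + (p^2 - 5*p*cos(p) - 2*p + 10*cos(p))*(-p*cos(p) + 2*p - sin(p) - 42*sin(2*p)))/((p - 2)^2*(p - 5*cos(p))^2)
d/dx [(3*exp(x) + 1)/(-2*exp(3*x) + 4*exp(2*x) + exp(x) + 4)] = (-(3*exp(x) + 1)*(-6*exp(2*x) + 8*exp(x) + 1) - 6*exp(3*x) + 12*exp(2*x) + 3*exp(x) + 12)*exp(x)/(-2*exp(3*x) + 4*exp(2*x) + exp(x) + 4)^2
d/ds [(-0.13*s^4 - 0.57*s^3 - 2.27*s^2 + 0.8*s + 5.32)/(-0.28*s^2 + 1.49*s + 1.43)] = (0.0728*s^5 - 0.4215*s^4 - 2.4422*s^3 - 5.6036*s^2 - 3.513*s - 6.7828)/(0.0784*s^4 - 0.8344*s^3 + 1.4193*s^2 + 4.2614*s + 2.0449)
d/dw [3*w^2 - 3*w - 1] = 6*w - 3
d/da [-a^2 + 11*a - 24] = 11 - 2*a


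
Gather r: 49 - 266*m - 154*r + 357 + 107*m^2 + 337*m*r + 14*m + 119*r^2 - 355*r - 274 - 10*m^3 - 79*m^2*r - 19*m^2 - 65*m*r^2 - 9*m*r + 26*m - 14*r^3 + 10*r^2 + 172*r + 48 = -10*m^3 + 88*m^2 - 226*m - 14*r^3 + r^2*(129 - 65*m) + r*(-79*m^2 + 328*m - 337) + 180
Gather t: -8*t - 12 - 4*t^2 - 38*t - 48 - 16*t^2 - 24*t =-20*t^2 - 70*t - 60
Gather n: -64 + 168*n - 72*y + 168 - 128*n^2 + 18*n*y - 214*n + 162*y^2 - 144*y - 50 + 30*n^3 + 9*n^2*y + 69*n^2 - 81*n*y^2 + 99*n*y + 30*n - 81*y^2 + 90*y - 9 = 30*n^3 + n^2*(9*y - 59) + n*(-81*y^2 + 117*y - 16) + 81*y^2 - 126*y + 45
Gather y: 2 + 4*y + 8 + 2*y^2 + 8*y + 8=2*y^2 + 12*y + 18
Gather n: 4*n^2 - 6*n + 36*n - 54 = 4*n^2 + 30*n - 54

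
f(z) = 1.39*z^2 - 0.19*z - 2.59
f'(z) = 2.78*z - 0.19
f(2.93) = 8.79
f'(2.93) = 7.96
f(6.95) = 63.23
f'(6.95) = 19.13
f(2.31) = 4.39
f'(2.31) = 6.23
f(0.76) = -1.93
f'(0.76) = 1.92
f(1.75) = 1.33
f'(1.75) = 4.68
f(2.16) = 3.48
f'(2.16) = 5.81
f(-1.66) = 1.56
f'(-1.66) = -4.80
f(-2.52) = 6.72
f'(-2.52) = -7.20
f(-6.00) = 48.59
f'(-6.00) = -16.87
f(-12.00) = 199.85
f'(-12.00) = -33.55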